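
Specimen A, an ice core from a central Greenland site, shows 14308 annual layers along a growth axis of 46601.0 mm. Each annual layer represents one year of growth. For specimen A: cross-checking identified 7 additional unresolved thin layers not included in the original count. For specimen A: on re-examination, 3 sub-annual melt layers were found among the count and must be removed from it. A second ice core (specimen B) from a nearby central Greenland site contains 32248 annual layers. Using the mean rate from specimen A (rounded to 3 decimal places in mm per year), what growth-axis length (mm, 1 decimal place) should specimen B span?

Specimen A: adjusted count: 14308 − 3 + 7 = 14312 annual layers.
A: Mean rate = 46601.0 mm / 14312 years ≈ 3.256 mm per year.
B's length ≈ 3.256 × 32248 = 104999.5 mm.

104999.5 mm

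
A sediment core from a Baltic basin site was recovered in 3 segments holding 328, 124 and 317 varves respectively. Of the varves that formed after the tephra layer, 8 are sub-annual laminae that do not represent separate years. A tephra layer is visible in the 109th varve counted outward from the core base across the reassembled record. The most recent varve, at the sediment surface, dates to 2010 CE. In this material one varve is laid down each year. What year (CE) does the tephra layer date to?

1358 CE

Total varves = 328 + 124 + 317 = 769.
The tephra layer sits at varve 109 from the core base, so 769 − 109 = 660 varves formed after it.
Removing the 8 false varves leaves 660 − 8 = 652 true varves beyond the tephra layer.
Counting back 652 years from 2010 CE places the tephra layer in 2010 − 652 = 1358 CE.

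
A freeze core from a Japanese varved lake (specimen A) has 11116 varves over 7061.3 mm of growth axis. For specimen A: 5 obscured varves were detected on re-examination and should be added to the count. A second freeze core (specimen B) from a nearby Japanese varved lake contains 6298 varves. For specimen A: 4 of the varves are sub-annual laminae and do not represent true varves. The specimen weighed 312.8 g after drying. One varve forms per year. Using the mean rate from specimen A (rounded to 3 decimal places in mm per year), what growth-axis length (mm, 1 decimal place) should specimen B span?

Specimen A: true varve count = 11116 − 4 + 5 = 11117.
A: 7061.3 mm over 11117 years gives 7061.3 / 11117 ≈ 0.635 mm/yr.
Length of B = 0.635 × 6298 = 3999.2 mm.

3999.2 mm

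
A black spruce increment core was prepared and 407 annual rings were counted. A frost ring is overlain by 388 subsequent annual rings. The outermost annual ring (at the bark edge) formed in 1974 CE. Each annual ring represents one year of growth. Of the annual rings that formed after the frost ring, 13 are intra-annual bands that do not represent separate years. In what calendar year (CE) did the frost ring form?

There are 388 annual rings younger than the frost ring.
Removing the 13 false annual rings leaves 388 − 13 = 375 true annual rings beyond the frost ring.
The annual ring at the bark edge is 1974 CE, so the frost ring dates to 1974 − 375 = 1599 CE.

1599 CE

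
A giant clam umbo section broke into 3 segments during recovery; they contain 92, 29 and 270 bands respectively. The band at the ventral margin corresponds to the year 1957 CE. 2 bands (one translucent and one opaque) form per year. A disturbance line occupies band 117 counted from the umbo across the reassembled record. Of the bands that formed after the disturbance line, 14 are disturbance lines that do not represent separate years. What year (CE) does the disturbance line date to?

Total bands = 92 + 29 + 270 = 391.
391 − 117 = 274 bands lie beyond the disturbance line toward the ventral margin.
Removing the 14 false bands leaves 274 − 14 = 260 true bands beyond the disturbance line.
260 bands at 2 per year is 260 / 2 = 130 years.
The band at the ventral margin is 1957 CE, so the disturbance line dates to 1957 − 130 = 1827 CE.

1827 CE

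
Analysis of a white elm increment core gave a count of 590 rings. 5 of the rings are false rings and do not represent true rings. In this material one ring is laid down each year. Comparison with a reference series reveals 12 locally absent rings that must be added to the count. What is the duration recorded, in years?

597 yr

Correcting the raw count gives 590 − 5 + 12 = 597 true rings.
At one ring per year, that is 597 years.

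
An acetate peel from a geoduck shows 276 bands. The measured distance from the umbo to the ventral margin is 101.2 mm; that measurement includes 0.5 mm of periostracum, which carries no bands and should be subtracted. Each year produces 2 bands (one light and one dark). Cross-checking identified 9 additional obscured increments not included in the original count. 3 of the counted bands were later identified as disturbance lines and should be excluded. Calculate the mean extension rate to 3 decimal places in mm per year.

0.714 mm per year

After corrections the count is 276 − 3 + 9 = 282 bands.
282 bands at 2 per year is 282 / 2 = 141 years.
Net length = 101.2 − 0.5 = 100.7 mm.
Mean rate = 100.7 mm / 141 years ≈ 0.714 mm per year.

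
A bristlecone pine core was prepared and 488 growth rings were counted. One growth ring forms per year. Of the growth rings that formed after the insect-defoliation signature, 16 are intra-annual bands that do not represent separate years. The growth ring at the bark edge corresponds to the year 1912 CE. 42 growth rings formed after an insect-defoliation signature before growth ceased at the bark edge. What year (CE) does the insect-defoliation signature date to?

1886 CE

There are 42 growth rings younger than the insect-defoliation signature.
42 − 16 false = 26 true growth rings after the insect-defoliation signature.
1912 − 26 = 1886 CE.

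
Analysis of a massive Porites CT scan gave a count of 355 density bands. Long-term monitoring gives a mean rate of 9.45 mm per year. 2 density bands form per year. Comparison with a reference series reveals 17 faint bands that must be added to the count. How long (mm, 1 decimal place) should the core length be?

True density band count = 355 + 17 = 372.
372 density bands at 2 per year is 372 / 2 = 186 years.
Predicted length = 9.45 mm/year × 186 years = 1757.7 mm.

1757.7 mm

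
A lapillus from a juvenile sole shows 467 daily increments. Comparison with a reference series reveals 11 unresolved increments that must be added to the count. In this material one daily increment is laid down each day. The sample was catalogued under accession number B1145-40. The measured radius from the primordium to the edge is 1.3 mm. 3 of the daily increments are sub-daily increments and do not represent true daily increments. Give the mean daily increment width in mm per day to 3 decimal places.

After corrections the count is 467 − 3 + 11 = 475 daily increments.
Extension rate ≈ 1.3 / 475 = 0.003 mm per day.

0.003 mm per day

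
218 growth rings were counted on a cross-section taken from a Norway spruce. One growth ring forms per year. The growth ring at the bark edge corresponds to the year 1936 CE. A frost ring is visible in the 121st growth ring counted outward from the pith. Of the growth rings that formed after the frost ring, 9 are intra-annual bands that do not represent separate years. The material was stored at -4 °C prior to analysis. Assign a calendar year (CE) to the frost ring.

1848 CE

The frost ring sits at growth ring 121 from the pith, so 218 − 121 = 97 growth rings formed after it.
Excluding 9 false growth rings: 97 − 9 = 88.
1936 − 88 = 1848 CE.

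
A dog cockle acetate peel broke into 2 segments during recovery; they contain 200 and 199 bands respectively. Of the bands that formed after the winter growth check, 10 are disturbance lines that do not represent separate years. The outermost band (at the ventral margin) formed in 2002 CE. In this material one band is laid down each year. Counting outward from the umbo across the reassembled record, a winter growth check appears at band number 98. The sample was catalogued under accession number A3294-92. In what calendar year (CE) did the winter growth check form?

1711 CE

Total bands = 200 + 199 = 399.
399 − 98 = 301 bands lie beyond the winter growth check toward the ventral margin.
Excluding 10 false bands: 301 − 10 = 291.
2002 − 291 = 1711 CE.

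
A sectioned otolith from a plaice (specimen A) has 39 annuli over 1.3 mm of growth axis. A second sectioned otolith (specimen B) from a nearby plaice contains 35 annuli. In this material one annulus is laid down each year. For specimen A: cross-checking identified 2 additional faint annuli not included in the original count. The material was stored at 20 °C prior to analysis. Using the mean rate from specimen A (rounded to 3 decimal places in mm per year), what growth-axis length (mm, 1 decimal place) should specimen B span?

Specimen A: true annulus count = 39 + 2 = 41.
A: Mean rate = 1.3 mm / 41 years ≈ 0.032 mm per year.
Length of B = 0.032 × 35 = 1.1 mm.

1.1 mm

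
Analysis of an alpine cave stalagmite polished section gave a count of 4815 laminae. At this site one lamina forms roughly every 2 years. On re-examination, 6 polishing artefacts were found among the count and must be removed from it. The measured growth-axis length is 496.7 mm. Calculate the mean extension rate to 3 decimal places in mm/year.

Adjusted count: 4815 − 6 = 4809 laminae.
At 2 years per lamina, 4809 × 2 = 9618 years.
Extension rate ≈ 496.7 / 9618 = 0.052 mm/year.

0.052 mm/year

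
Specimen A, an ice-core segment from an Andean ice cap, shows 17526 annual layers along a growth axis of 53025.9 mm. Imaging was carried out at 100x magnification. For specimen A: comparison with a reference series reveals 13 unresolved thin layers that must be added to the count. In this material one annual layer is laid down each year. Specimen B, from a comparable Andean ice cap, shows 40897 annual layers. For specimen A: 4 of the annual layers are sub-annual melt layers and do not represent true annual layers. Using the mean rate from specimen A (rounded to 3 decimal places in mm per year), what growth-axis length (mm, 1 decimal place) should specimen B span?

123672.5 mm

Specimen A: correcting the raw count gives 17526 − 4 + 13 = 17535 true annual layers.
A: Extension rate ≈ 53025.9 / 17535 = 3.024 mm/yr.
B's length ≈ 3.024 × 40897 = 123672.5 mm.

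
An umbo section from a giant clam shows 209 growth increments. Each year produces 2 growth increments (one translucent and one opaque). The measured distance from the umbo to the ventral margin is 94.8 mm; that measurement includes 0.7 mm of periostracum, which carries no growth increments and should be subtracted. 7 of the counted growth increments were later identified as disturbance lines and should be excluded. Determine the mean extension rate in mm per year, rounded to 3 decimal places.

0.932 mm per year

True growth increment count = 209 − 7 = 202.
With 2 growth increments per year, 202 / 2 = 101 years.
The growth record spans 94.8 − 0.7 = 94.1 mm.
Extension rate ≈ 94.1 / 101 = 0.932 mm per year.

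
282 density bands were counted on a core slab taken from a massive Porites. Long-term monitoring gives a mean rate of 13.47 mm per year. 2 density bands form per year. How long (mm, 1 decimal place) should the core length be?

With 2 density bands per year, 282 / 2 = 141 years.
Predicted length = 13.47 mm/year × 141 years = 1899.3 mm.

1899.3 mm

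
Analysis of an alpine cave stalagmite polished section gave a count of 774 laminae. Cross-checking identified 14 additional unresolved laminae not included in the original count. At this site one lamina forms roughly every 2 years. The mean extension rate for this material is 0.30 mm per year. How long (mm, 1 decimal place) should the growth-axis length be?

Correcting the raw count gives 774 + 14 = 788 true laminae.
Multiplying by 2 years per lamina: 788 × 2 = 1576 years.
Predicted length = 0.30 mm/year × 1576 years = 472.8 mm.

472.8 mm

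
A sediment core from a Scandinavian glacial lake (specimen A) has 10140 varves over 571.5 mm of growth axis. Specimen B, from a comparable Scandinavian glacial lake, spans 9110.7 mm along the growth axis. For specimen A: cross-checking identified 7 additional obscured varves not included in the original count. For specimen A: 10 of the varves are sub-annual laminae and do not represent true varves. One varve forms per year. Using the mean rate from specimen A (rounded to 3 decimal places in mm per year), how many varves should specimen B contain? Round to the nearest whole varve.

Specimen A: after corrections the count is 10140 − 10 + 7 = 10137 varves.
A: Mean rate = 571.5 mm / 10137 years ≈ 0.056 mm/year.
For B, 9110.7 / 0.056 = 162691.07 years ≈ 162691 varves.

162691 varves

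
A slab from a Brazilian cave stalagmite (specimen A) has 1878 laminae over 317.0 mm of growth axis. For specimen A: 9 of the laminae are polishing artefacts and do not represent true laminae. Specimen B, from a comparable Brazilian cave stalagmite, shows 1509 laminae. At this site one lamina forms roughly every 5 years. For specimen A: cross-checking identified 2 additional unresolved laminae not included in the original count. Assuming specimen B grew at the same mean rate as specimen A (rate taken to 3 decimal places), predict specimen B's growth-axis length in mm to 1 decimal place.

256.5 mm

Specimen A: correcting the raw count gives 1878 − 9 + 2 = 1871 true laminae.
Specimen A: at 5 years per lamina, 1871 × 5 = 9355 years.
A: Mean rate = 317.0 mm / 9355 years ≈ 0.034 mm/year.
Specimen B: 1509 laminae at 5 years each span 1509 × 5 = 7545 years. B's length ≈ 0.034 × 7545 = 256.5 mm.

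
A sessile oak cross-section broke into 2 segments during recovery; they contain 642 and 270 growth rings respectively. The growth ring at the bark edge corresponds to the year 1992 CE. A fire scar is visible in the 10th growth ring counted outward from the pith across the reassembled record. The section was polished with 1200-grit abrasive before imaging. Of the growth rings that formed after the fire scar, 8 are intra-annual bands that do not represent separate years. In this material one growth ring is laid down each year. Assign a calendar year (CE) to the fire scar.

Total growth rings = 642 + 270 = 912.
Between growth ring 10 and the bark edge there are 912 − 10 = 902 growth rings.
Removing the 8 false growth rings leaves 902 − 8 = 894 true growth rings beyond the fire scar.
1992 − 894 = 1098 CE.

1098 CE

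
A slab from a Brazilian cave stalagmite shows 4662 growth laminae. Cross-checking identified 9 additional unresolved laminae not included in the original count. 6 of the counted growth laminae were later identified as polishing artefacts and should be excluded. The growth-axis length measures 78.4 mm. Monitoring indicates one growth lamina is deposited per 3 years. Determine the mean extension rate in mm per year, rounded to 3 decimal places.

0.006 mm per year

True growth lamina count = 4662 − 6 + 9 = 4665.
Multiplying by 3 years per growth lamina: 4665 × 3 = 13995 years.
Mean rate = 78.4 mm / 13995 years ≈ 0.006 mm per year.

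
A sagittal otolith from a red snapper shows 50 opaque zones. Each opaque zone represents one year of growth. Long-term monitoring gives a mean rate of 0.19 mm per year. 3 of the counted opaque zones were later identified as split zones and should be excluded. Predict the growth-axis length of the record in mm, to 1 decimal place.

True opaque zone count = 50 − 3 = 47.
47 years at 0.19 mm/year gives 0.19 × 47 = 8.9 mm.

8.9 mm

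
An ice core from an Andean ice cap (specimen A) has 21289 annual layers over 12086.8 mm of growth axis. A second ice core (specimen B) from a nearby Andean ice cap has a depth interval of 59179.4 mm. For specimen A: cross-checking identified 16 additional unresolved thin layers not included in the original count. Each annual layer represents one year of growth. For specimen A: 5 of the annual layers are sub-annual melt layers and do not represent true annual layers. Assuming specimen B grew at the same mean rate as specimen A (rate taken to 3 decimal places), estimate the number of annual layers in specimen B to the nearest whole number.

104373 annual layers

Specimen A: correcting the raw count gives 21289 − 5 + 16 = 21300 true annual layers.
A: Extension rate ≈ 12086.8 / 21300 = 0.567 mm per year.
Specimen B: 59179.4 mm / 0.567 mm per year = 104372.84 years ≈ 104373 annual layers.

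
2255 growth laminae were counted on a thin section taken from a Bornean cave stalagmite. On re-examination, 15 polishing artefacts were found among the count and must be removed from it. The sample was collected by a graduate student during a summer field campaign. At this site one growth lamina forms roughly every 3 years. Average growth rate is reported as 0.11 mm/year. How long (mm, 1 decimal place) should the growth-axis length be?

739.2 mm

Adjusted count: 2255 − 15 = 2240 growth laminae.
2240 growth laminae at 3 years each span 2240 × 3 = 6720 years.
Length ≈ 0.11 × 6720 = 739.2 mm.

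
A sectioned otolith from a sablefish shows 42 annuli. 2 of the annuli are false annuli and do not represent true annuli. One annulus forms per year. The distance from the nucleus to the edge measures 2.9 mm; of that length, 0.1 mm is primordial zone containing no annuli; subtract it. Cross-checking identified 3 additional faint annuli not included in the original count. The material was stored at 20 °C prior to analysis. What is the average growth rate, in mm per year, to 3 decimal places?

Correcting the raw count gives 42 − 2 + 3 = 43 true annuli.
Net length = 2.9 − 0.1 = 2.8 mm.
Extension rate ≈ 2.8 / 43 = 0.065 mm per year.

0.065 mm per year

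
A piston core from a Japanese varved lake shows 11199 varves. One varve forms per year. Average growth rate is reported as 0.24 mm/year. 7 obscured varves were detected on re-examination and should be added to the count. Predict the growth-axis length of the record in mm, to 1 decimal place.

Adjusted count: 11199 + 7 = 11206 varves.
Predicted length = 0.24 mm/year × 11206 years = 2689.4 mm.

2689.4 mm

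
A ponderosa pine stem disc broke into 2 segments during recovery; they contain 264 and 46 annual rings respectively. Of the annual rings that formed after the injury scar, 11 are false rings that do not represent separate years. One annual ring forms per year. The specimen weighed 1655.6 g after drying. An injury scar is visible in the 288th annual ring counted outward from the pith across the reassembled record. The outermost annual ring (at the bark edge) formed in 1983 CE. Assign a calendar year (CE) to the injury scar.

1972 CE

Total annual rings = 264 + 46 = 310.
The injury scar sits at annual ring 288 from the pith, so 310 − 288 = 22 annual rings formed after it.
Removing the 11 false annual rings leaves 22 − 11 = 11 true annual rings beyond the injury scar.
Counting back 11 years from 1983 CE places the injury scar in 1983 − 11 = 1972 CE.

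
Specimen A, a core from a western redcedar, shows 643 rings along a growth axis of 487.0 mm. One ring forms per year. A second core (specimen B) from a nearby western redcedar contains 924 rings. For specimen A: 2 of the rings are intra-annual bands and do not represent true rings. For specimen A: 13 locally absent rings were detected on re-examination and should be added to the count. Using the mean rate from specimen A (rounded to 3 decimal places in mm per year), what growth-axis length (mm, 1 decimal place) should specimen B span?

688.4 mm

Specimen A: true ring count = 643 − 2 + 13 = 654.
A: Mean rate = 487.0 mm / 654 years ≈ 0.745 mm/year.
Length of B = 0.745 × 924 = 688.4 mm.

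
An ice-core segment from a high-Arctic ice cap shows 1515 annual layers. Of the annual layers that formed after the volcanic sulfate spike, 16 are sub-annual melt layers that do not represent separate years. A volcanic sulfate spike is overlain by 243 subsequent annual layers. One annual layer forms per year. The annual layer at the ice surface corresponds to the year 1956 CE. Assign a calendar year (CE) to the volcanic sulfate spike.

1729 CE

243 annual layers post-date the volcanic sulfate spike.
243 − 16 false = 227 true annual layers after the volcanic sulfate spike.
Counting back 227 years from 1956 CE places the volcanic sulfate spike in 1956 − 227 = 1729 CE.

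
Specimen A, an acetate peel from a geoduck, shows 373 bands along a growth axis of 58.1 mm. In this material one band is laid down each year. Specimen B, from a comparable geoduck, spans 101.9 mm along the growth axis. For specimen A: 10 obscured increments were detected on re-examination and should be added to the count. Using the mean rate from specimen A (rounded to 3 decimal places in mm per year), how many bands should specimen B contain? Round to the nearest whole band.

670 bands

Specimen A: correcting the raw count gives 373 + 10 = 383 true bands.
A: 58.1 mm over 383 years gives 58.1 / 383 ≈ 0.152 mm/yr.
For B, 101.9 / 0.152 = 670.39 years ≈ 670 bands.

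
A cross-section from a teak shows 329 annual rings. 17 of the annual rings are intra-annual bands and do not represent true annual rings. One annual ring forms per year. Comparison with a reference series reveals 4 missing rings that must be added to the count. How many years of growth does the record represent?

After corrections the count is 329 − 17 + 4 = 316 annual rings.
One annual ring per year makes the duration 316 years.

316 years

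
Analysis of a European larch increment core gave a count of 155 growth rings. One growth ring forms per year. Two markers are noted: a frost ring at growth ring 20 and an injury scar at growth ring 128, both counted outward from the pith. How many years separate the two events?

128 − 20 = 108 growth rings lie between the two events.
That is 108 years at one growth ring per year.

108 yr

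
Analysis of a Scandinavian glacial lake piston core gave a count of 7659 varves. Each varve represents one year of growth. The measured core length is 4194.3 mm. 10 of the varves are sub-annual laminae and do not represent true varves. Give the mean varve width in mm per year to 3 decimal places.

After corrections the count is 7659 − 10 = 7649 varves.
Mean rate = 4194.3 mm / 7649 years ≈ 0.548 mm per year.

0.548 mm per year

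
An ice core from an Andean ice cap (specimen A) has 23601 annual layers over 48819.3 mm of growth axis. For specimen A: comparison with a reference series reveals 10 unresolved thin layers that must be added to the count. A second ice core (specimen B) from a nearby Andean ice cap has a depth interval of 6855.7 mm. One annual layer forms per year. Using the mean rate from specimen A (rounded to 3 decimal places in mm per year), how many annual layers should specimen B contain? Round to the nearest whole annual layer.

3315 annual layers

Specimen A: after corrections the count is 23601 + 10 = 23611 annual layers.
A: 48819.3 mm over 23611 years gives 48819.3 / 23611 ≈ 2.068 mm per year.
B spans 6855.7 / 2.068 = 3315.14 years ≈ 3315 annual layers.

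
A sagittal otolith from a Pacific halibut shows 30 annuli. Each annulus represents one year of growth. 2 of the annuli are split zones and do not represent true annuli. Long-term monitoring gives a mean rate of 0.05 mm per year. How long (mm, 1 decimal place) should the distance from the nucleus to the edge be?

1.4 mm

True annulus count = 30 − 2 = 28.
28 years at 0.05 mm/year gives 0.05 × 28 = 1.4 mm.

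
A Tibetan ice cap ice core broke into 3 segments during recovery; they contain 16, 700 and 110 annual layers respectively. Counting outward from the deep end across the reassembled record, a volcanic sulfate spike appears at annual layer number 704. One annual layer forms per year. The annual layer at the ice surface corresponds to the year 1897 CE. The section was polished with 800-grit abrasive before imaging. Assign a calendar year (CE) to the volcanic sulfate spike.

1775 CE

Total annual layers = 16 + 700 + 110 = 826.
Between annual layer 704 and the ice surface there are 826 − 704 = 122 annual layers.
1897 − 122 = 1775 CE.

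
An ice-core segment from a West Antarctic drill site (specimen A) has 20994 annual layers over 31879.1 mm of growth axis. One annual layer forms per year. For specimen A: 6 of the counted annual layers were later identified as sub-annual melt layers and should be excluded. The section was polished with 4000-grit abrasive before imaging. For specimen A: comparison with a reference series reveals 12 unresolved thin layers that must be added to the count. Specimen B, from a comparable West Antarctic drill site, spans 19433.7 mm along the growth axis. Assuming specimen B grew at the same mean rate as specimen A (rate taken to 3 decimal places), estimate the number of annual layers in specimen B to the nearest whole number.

Specimen A: after corrections the count is 20994 − 6 + 12 = 21000 annual layers.
A: 31879.1 mm over 21000 years gives 31879.1 / 21000 ≈ 1.518 mm/yr.
B spans 19433.7 / 1.518 = 12802.17 years ≈ 12802 annual layers.

12802 annual layers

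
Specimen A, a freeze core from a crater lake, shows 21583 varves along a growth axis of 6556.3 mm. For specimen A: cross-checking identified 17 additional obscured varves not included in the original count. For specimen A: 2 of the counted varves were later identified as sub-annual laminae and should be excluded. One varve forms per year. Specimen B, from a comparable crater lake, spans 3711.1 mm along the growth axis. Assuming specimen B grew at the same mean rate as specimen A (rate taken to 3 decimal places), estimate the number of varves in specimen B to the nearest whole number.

12208 varves

Specimen A: adjusted count: 21583 − 2 + 17 = 21598 varves.
A: Mean rate = 6556.3 mm / 21598 years ≈ 0.304 mm/yr.
For B, 3711.1 / 0.304 = 12207.57 years ≈ 12208 varves.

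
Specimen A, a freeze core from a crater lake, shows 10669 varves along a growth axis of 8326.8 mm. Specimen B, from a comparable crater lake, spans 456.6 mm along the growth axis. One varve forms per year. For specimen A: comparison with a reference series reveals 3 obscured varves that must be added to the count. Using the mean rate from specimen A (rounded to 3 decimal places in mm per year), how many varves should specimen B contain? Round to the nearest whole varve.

Specimen A: true varve count = 10669 + 3 = 10672.
A: Mean rate = 8326.8 mm / 10672 years ≈ 0.780 mm/yr.
For B, 456.6 / 0.780 = 585.38 years ≈ 585 varves.

585 varves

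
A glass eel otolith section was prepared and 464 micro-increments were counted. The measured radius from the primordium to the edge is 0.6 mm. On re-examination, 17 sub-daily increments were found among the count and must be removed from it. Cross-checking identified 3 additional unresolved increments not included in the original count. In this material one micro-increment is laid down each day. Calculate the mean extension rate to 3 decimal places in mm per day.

Correcting the raw count gives 464 − 17 + 3 = 450 true micro-increments.
0.6 mm over 450 days gives 0.6 / 450 ≈ 0.001 mm per day.

0.001 mm per day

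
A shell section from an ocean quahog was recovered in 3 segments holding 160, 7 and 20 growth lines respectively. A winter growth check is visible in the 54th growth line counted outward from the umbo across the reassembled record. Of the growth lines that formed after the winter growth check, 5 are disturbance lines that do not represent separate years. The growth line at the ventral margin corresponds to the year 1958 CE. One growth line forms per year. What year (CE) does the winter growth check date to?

1830 CE

Total growth lines = 160 + 7 + 20 = 187.
Between growth line 54 and the ventral margin there are 187 − 54 = 133 growth lines.
133 − 5 false = 128 true growth lines after the winter growth check.
The growth line at the ventral margin is 1958 CE, so the winter growth check dates to 1958 − 128 = 1830 CE.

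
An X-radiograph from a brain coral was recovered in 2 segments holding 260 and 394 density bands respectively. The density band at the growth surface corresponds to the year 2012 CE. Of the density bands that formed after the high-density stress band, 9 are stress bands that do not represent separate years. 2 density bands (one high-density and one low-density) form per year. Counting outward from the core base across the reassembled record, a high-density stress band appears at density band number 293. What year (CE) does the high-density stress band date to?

Total density bands = 260 + 394 = 654.
Between density band 293 and the growth surface there are 654 − 293 = 361 density bands.
361 − 9 false = 352 true density bands after the high-density stress band.
352 density bands at 2 per year is 352 / 2 = 176 years.
The density band at the growth surface is 2012 CE, so the high-density stress band dates to 2012 − 176 = 1836 CE.

1836 CE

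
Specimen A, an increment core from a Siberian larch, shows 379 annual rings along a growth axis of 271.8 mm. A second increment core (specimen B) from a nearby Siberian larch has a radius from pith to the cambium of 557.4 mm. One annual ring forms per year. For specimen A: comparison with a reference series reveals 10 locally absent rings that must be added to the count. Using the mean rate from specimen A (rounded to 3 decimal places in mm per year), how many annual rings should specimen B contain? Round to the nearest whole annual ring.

Specimen A: adjusted count: 379 + 10 = 389 annual rings.
A: 271.8 mm over 389 years gives 271.8 / 389 ≈ 0.699 mm/year.
For B, 557.4 / 0.699 = 797.42 years ≈ 797 annual rings.

797 annual rings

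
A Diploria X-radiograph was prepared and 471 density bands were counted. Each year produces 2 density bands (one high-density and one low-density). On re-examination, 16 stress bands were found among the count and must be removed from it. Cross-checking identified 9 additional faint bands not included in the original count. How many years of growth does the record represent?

Adjusted count: 471 − 16 + 9 = 464 density bands.
464 density bands at 2 per year is 464 / 2 = 232 years.

232 years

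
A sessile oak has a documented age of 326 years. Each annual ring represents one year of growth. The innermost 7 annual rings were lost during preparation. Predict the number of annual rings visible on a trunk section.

319 annual rings

One annual ring per year gives 326 annual rings over 326 years.
Less the 7 uncaptured annual rings: 326 − 7 = 319.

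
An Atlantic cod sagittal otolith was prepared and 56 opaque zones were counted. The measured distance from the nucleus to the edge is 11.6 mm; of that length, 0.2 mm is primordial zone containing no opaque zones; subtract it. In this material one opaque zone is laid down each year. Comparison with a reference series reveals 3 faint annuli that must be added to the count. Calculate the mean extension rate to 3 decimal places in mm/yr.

0.193 mm/yr

True opaque zone count = 56 + 3 = 59.
Net length = 11.6 − 0.2 = 11.4 mm.
11.4 mm over 59 years gives 11.4 / 59 ≈ 0.193 mm/yr.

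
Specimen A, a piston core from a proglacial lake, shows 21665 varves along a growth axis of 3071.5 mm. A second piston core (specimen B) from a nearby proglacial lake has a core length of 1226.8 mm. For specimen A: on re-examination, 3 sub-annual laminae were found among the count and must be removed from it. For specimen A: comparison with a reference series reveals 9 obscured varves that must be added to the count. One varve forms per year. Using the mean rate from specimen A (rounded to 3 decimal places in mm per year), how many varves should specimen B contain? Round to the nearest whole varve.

8639 varves

Specimen A: true varve count = 21665 − 3 + 9 = 21671.
A: Mean rate = 3071.5 mm / 21671 years ≈ 0.142 mm/year.
B spans 1226.8 / 0.142 = 8639.44 years ≈ 8639 varves.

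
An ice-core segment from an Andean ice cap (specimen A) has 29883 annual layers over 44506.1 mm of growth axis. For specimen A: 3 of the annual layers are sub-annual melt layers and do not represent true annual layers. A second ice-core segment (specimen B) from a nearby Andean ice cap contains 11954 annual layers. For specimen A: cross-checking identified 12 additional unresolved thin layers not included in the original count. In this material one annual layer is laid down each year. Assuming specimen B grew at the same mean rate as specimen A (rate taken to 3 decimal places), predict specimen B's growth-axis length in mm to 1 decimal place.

17799.5 mm

Specimen A: true annual layer count = 29883 − 3 + 12 = 29892.
A: Extension rate ≈ 44506.1 / 29892 = 1.489 mm/yr.
B's length ≈ 1.489 × 11954 = 17799.5 mm.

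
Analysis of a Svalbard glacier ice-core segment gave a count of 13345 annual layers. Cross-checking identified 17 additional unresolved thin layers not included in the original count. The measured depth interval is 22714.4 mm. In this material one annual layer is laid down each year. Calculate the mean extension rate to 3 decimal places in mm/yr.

1.700 mm/yr

After corrections the count is 13345 + 17 = 13362 annual layers.
22714.4 mm over 13362 years gives 22714.4 / 13362 ≈ 1.700 mm/yr.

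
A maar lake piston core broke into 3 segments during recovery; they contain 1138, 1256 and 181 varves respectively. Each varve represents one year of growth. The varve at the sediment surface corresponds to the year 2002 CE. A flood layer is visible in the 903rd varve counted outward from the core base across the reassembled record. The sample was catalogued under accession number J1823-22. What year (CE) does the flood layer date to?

Total varves = 1138 + 1256 + 181 = 2575.
The flood layer sits at varve 903 from the core base, so 2575 − 903 = 1672 varves formed after it.
2002 − 1672 = 330 CE.

330 CE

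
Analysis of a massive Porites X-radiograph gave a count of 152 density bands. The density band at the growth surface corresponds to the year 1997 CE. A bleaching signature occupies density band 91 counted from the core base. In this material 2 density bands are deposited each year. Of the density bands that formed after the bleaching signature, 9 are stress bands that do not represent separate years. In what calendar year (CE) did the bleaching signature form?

Between density band 91 and the growth surface there are 152 − 91 = 61 density bands.
Excluding 9 false density bands: 61 − 9 = 52.
With 2 density bands per year, 52 / 2 = 26 years.
The density band at the growth surface is 1997 CE, so the bleaching signature dates to 1997 − 26 = 1971 CE.

1971 CE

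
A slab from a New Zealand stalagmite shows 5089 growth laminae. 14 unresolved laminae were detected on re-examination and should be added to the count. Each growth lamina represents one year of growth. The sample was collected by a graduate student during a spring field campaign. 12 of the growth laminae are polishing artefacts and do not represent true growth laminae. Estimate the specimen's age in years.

5091 years

After corrections the count is 5089 − 12 + 14 = 5091 growth laminae.
One growth lamina per year makes the duration 5091 years.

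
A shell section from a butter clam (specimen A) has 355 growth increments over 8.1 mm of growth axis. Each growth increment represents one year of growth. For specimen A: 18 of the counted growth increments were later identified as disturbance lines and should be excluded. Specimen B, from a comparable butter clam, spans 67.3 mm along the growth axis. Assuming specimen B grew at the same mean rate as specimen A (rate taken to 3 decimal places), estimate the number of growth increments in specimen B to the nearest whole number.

Specimen A: adjusted count: 355 − 18 = 337 growth increments.
A: 8.1 mm over 337 years gives 8.1 / 337 ≈ 0.024 mm/yr.
For B, 67.3 / 0.024 = 2804.17 years ≈ 2804 growth increments.

2804 growth increments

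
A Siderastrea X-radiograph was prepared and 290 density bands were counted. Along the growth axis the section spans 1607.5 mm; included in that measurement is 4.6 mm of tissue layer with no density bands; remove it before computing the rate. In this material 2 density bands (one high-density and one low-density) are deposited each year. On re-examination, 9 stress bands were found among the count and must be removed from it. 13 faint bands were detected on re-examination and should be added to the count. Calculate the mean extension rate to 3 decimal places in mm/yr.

10.904 mm/yr

Adjusted count: 290 − 9 + 13 = 294 density bands.
294 density bands at 2 per year is 294 / 2 = 147 years.
Removing the 4.6 mm offcut leaves 1607.5 − 4.6 = 1602.9 mm.
Mean rate = 1602.9 mm / 147 years ≈ 10.904 mm/yr.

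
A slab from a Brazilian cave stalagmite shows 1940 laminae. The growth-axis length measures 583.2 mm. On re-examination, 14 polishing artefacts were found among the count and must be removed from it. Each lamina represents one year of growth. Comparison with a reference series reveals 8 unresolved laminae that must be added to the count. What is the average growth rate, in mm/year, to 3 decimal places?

0.302 mm/year

Adjusted count: 1940 − 14 + 8 = 1934 laminae.
Mean rate = 583.2 mm / 1934 years ≈ 0.302 mm/year.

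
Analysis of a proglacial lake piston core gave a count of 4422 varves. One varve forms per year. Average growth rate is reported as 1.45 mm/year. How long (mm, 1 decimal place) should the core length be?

6411.9 mm

The record spans 4422 years at 1.45 mm per year.
4422 years at 1.45 mm/year gives 1.45 × 4422 = 6411.9 mm.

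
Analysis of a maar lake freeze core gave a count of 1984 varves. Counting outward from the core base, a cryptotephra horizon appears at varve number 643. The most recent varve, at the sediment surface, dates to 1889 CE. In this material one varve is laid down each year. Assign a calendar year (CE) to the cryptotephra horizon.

548 CE

Between varve 643 and the sediment surface there are 1984 − 643 = 1341 varves.
1889 − 1341 = 548 CE.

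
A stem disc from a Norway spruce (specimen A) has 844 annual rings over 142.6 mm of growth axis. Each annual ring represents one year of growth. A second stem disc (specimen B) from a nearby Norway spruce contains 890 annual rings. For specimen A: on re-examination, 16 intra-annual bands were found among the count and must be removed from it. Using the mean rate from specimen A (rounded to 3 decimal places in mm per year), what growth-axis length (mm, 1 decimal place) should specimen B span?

Specimen A: true annual ring count = 844 − 16 = 828.
A: 142.6 mm over 828 years gives 142.6 / 828 ≈ 0.172 mm/year.
B's length ≈ 0.172 × 890 = 153.1 mm.

153.1 mm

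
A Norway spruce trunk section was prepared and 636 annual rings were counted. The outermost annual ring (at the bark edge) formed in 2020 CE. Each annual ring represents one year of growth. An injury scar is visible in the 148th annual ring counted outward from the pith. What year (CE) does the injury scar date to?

636 − 148 = 488 annual rings lie beyond the injury scar toward the bark edge.
Counting back 488 years from 2020 CE places the injury scar in 2020 − 488 = 1532 CE.

1532 CE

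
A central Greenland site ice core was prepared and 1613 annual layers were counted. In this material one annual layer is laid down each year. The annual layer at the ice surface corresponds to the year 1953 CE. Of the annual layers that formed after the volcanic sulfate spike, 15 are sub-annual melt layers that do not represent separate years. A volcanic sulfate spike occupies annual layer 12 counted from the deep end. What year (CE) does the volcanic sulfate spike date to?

367 CE

The volcanic sulfate spike sits at annual layer 12 from the deep end, so 1613 − 12 = 1601 annual layers formed after it.
1601 − 15 false = 1586 true annual layers after the volcanic sulfate spike.
1953 − 1586 = 367 CE.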